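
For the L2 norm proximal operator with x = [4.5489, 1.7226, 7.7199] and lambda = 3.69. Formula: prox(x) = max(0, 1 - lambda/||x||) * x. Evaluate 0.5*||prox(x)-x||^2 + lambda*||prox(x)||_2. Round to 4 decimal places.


Step 1: Compute ||x||.
||x|| = 9.1245
Step 2: Compute scaling factor.
scale = max(0, 1 - 3.69/9.1245) = 0.5956
Step 3: prox(x) = [2.7093, 1.026, 4.5979]
||prox(x)|| = 5.4345
Step 4: Proximal objective.
0.5*||prox-x||^2 = 6.8081
lambda*||prox|| = 20.0533
Total = 26.8614


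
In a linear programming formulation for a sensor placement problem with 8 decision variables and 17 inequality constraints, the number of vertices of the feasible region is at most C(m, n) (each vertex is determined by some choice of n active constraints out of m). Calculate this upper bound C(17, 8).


Each vertex corresponds to some choice of n active constraints out of m, so the number of vertices is at most C(m, n) = m! / (n!(m-n)!).
m = 17, n = 8
Numerator: 17 * 16 * 15 * 14 * 13 * 12 * 11 * 10
Denominator: 8! = 40320
C(17, 8) = 24310


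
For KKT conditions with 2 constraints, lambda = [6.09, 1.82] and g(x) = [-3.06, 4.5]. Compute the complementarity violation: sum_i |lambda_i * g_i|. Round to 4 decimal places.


KKT complementary slackness check:
lambda_1 * g_1 = 6.09 * -3.06 = -18.6354
lambda_2 * g_2 = 1.82 * 4.5 = 8.19
Total violation = 18.6354 + 8.19 = 26.8254


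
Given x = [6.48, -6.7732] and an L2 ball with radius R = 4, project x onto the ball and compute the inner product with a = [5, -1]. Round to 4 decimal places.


Step 1: Compute ||x|| (intermediates to 6 decimals).
||x|| = sqrt(6.48^2 + (-6.7732)^2) = 9.373721
Step 2: Project.
Since ||x|| > R, scale = R/||x|| = 4/9.373721 = 0.426725, proj(x) = scale * x
proj(x) = [2.765178, -2.890294]
Step 3: Dot product.
a^T * proj(x) = 5*2.765178 - 1*(-2.890294) = 16.7162


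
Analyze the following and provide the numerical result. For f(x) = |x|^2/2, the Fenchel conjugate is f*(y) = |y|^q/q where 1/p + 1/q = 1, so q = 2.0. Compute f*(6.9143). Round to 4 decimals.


The conjugate exponent q satisfies 1/p + 1/q = 1.
p = 2, so q = 2/(2 - 1) = 2.0
|y|^q = 6.9143^2.0 = 47.8075
f*(6.9143) = 47.8075 / 2.0 = 23.9038


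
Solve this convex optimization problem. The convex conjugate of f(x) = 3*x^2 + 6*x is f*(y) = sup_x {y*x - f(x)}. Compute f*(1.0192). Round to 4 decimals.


f*(y) = sup_x {y*x - a*x^2 - b*x} = sup_x {(y-b)*x - a*x^2}
FOC: (y - b) - 2a*x = 0 => x* = (y - b)/(2a)
x* = (1.0192 - 6)/(2*3) = -0.8301
f*(1.0192) = (y-b)^2/(4a) = (1.0192 - 6)^2/(4*3)
= 24.8084/12 = 2.0674


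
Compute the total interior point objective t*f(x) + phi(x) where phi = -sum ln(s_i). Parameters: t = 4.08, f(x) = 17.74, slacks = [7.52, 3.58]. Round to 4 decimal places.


Step 1: Compute log-barrier.
ln values: [2.0176, 1.2754]
phi = -(2.0176 + 1.2754) = -3.2929
Step 2: Compute augmented objective.
t*f(x) = 4.08*17.74 = 72.3792
Total = 72.3792 - 3.2929 = 69.0863


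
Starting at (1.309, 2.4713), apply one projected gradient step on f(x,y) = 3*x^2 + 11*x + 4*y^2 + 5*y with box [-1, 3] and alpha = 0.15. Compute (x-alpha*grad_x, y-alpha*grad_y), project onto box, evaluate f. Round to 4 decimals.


Step 1: Compute gradient at (1.309, 2.4713).
grad_x = 2*3*1.309 + 11 = 18.854
grad_y = 2*4*2.4713 + 5 = 24.7704
Step 2: Gradient step.
x_raw = 1.309 - 0.15*18.854 = -1.5191
y_raw = 2.4713 - 0.15*24.7704 = -1.2443
Step 3: Project onto [-1, 3].
x_proj = clip(-1.5191) = -1.0
y_proj = clip(-1.2443) = -1.0
Step 4: Evaluate f.
f(-1.0, -1.0) = -9.0


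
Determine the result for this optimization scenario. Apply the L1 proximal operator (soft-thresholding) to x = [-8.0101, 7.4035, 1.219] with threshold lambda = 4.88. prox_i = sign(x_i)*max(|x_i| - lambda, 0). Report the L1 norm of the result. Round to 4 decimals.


Soft-thresholding with lambda = 4.88:
prox(-8.0101) = sign(-8.0101)*max(|-8.0101| - 4.88, 0) = -3.1301
prox(7.4035) = sign(7.4035)*max(|7.4035| - 4.88, 0) = 2.5235
prox(1.219) = sign(1.219)*max(|1.219| - 4.88, 0) = 0.0
prox(x) = [-3.1301, 2.5235, 0.0]
||prox(x)||_1 = 3.1301 + 2.5235 + 0.0 = 5.6536


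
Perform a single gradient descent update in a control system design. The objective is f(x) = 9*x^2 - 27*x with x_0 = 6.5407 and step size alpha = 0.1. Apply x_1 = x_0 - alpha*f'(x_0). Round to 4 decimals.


We compute the gradient at x_0 and apply the update.
f'(x) = 18*x - 27
f'(6.5407) = 18*6.5407 - 27 = 90.7326
x_1 = 6.5407 - 0.1*90.7326 = -2.5326


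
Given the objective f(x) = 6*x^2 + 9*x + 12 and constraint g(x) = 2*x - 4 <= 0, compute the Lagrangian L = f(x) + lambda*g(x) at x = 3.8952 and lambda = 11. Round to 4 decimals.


Step 1: Evaluate f(x).
f(3.8952) = 6*3.8952^2 + 9*3.8952 + 12 = 138.0923
Step 2: Evaluate g(x).
g(3.8952) = 2*3.8952 - 4 = 3.7904
Step 3: Compute Lagrangian.
L = 138.0923 + 11*3.7904 = 179.7867


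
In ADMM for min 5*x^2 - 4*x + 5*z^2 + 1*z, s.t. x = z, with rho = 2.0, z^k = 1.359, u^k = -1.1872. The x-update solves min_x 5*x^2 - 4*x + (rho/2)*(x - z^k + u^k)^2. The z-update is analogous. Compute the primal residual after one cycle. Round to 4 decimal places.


ADMM iteration with rho = 2.0, z^k = 1.359, u^k = -1.1872
Step 1: x-update.
Minimize 5*x^2 - 4*x + (2.0/2)*(x - 1.359 - 1.1872)^2
FOC: (2*5 + 2.0)*x = 4 + 2.0*(1.359 + 1.1872)
x^{k+1} = 0.7577
Step 2: z-update.
Minimize 5*z^2 + 1*z + (2.0/2)*(0.7577 - z - 1.1872)^2
FOC: (2*5 + 2.0)*z = -1 + 2.0*(0.7577 - 1.1872)
z^{k+1} = -0.1549
Step 3: u-update.
u^{k+1} = -1.1872 + 0.7577 + 0.1549 = -0.2746
Step 4: Primal residual = |0.7577 + 0.1549| = 0.9126


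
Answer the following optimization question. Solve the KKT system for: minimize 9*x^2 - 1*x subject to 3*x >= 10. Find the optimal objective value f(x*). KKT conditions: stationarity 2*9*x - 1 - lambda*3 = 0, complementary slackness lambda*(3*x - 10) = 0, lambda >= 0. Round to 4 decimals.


Step 1: Try lambda = 0 (constraint inactive).
x_unc = 1/(2*9) = 0.0556
Check: 3*0.0556 = 0.1668 < 10 -- violated!
Step 2: Constraint must be active: 3*x = 10
x* = 10/3 = 3.3333 (rounded; the exact value 10/3 is used below)
lambda = (2*9*(10/3) - 1)/3 = 19.6667
Step 3: Compute optimal value.
f(x*) = 9*(10/3)^2 - 1*(10/3) = 96.6667


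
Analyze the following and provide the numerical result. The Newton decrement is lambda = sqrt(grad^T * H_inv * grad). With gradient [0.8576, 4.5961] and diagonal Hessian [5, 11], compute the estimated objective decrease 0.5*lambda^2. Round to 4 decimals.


Step 1: H is diagonal, so H^(-1) * g = [0.1715, 0.4178].
Step 2: g^T H^(-1) g = sum_i g_i^2 / H_ii
  = (0.8576)^2/5 + (4.5961)^2/11
  = 0.1471 + 1.9204 = 2.0675
Step 3: Objective decrease = 0.5 * g^T H^(-1) g = 1.0337


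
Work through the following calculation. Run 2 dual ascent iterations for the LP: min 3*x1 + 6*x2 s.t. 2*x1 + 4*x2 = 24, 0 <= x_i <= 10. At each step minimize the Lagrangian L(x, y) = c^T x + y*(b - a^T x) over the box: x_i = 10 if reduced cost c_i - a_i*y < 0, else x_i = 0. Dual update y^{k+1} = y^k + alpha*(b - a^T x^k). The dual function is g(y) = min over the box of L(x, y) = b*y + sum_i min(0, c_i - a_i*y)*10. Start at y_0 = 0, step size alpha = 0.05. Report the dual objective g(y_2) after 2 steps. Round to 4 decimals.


Dual ascent for LP: min 3*x1 + 6*x2, 2*x1 + 4*x2 = 24, 0 <= x_i <= 10
Step 1: y^k = 0.0, reduced costs: (3.0, 6.0)
  x^k = (0.0, 0.0), subgradient = b - a^T x = 24.0
  y^{k+1} = 0.0 + 0.05*24.0 = 1.2
Step 2: y^k = 1.2, reduced costs: (0.6, 1.2)
  x^k = (0.0, 0.0), subgradient = b - a^T x = 24.0
  y^{k+1} = 1.2 + 0.05*24.0 = 2.4
Dual objective at y_2 = 2.4: reduced costs (-1.8, -3.6), box minimizer x = (10.0, 10.0)
g(y_2) = b*y + (c1 - a1*y)*x1 + (c2 - a2*y)*x2 = 24*2.4 + (-1.8)*10.0 + (-3.6)*10.0 = 57.6 - 18.0 - 36.0 = 3.6


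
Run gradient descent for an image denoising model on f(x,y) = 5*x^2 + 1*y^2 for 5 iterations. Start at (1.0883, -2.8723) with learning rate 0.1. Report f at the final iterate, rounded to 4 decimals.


Gradient descent on f(x,y) = 5*x^2 + 1*y^2.
Starting point: (1.0883, -2.8723), alpha = 0.1
Step 1: grad_x = 2*5*1.0883 = 10.883, grad_y = 2*1*-2.8723 = -5.7446
  x_1 = 1.0883 - 0.1*10.883 = 0.0
  y_1 = -2.8723 - 0.1*-5.7446 = -2.2978
Step 2: grad_x = 2*5*0.0 = 0.0, grad_y = 2*1*-2.2978 = -4.5957
  x_2 = 0.0 - 0.1*0.0 = 0.0
  y_2 = -2.2978 - 0.1*-4.5957 = -1.8383
Step 3: grad_x = 2*5*0.0 = 0.0, grad_y = 2*1*-1.8383 = -3.6765
  x_3 = 0.0 - 0.1*0.0 = 0.0
  y_3 = -1.8383 - 0.1*-3.6765 = -1.4706
Step 4: grad_x = 2*5*0.0 = 0.0, grad_y = 2*1*-1.4706 = -2.9412
  x_4 = 0.0 - 0.1*0.0 = 0.0
  y_4 = -1.4706 - 0.1*-2.9412 = -1.1765
Step 5: grad_x = 2*5*0.0 = 0.0, grad_y = 2*1*-1.1765 = -2.353
  x_5 = 0.0 - 0.1*0.0 = 0.0
  y_5 = -1.1765 - 0.1*-2.353 = -0.9412
f(0.0, -0.9412) = 5*0.0^2 + 1*(-0.9412)^2 = 0.8858


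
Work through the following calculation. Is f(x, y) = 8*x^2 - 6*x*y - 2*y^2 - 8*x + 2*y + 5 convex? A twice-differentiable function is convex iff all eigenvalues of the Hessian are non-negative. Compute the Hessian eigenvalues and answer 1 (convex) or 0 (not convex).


The Hessian of f(x,y) = 8*x^2 - 6*x*y - 2*y^2 - 8*x + 2*y + 5 is:
H = [[16, -6], [-6, -4]]
Trace = 16 - 4 = 12
Determinant = 16*-4 - (-6)^2 = -100
Discriminant = (12)^2 - 4*-100 = 544.0
Eigenvalues: lambda_1 = -5.6619, lambda_2 = 17.6619
The function is not convex.

0


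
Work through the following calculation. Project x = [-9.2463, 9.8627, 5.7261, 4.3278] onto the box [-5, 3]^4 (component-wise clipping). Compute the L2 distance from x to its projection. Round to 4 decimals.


Project each component onto [-5, 3].
clip(-9.2463) = -5.0, clip(9.8627) = 3.0, clip(5.7261) = 3.0, clip(4.3278) = 3.0
Projection = [-5.0, 3.0, 3.0, 3.0]
Squared diffs: [18.0311, 47.0967, 7.4316, 1.7631]
Distance = sqrt(74.3225) = 8.621


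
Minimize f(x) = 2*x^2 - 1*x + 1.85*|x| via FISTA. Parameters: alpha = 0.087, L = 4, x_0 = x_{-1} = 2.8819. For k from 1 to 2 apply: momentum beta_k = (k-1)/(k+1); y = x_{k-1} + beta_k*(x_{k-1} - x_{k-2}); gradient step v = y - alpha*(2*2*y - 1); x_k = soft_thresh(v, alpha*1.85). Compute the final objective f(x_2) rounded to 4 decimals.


FISTA on f(x) = 2*x^2 - 1*x + 1.85*|x|
L = 4, alpha = 0.087
Iteration 1: beta = 0.0, y = 2.8819 + 0.0*(2.8819 - 2.8819) = 2.8819
  grad(y) = 10.5276, v = y - alpha*grad = 1.966
  prox(v) = soft_thresh(1.966, 0.161) = 1.805
Iteration 2: beta = 0.3333, y = 1.805 + 0.3333*(1.805 - 2.8819) = 1.4461
  grad(y) = 4.7844, v = y - alpha*grad = 1.0299
  prox(v) = soft_thresh(1.0299, 0.161) = 0.8689
f(x_2) = 2*0.8689^2 - 1*0.8689 + 1.85*|0.8689| = 2.2486


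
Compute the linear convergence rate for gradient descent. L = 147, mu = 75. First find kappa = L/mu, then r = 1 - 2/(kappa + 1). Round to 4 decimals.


Step 1: Compute the condition number.
kappa = L/mu = 147/75 = 1.96
Step 2: Compute the convergence rate.
r = 1 - 2/(kappa + 1) = 1 - 2*mu/(L + mu) = (L - mu)/(L + mu) = 72/222 = 0.3243


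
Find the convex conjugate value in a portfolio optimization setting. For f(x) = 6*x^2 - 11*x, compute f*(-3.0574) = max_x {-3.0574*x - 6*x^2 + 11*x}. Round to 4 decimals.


f*(y) = sup_x {y*x - a*x^2 - b*x} = sup_x {(y-b)*x - a*x^2}
FOC: (y - b) - 2a*x = 0 => x* = (y - b)/(2a)
x* = (-3.0574 + 11)/(2*6) = 0.6619
f*(-3.0574) = (y-b)^2/(4a) = (-3.0574 + 11)^2/(4*6)
= 63.0849/24 = 2.6285


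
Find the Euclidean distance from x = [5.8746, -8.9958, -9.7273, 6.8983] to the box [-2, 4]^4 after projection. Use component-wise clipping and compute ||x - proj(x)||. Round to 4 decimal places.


Project each component onto [-2, 4].
clip(5.8746) = 4.0, clip(-8.9958) = -2.0, clip(-9.7273) = -2.0, clip(6.8983) = 4.0
Projection = [4.0, -2.0, -2.0, 4.0]
Squared diffs: [3.5141, 48.9412, 59.7112, 8.4001]
Distance = sqrt(120.5666) = 10.9803


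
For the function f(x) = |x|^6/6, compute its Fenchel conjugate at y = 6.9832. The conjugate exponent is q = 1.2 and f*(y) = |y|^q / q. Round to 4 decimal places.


The conjugate exponent q satisfies 1/p + 1/q = 1.
p = 6, so q = 6/(6 - 1) = 1.2
|y|^q = 6.9832^1.2 = 10.3007
f*(6.9832) = 10.3007 / 1.2 = 8.5839


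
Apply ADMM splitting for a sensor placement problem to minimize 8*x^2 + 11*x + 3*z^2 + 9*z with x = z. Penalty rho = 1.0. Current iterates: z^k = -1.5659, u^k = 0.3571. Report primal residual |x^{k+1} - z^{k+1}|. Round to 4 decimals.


ADMM iteration with rho = 1.0, z^k = -1.5659, u^k = 0.3571
Step 1: x-update.
Minimize 8*x^2 + 11*x + (1.0/2)*(x + 1.5659 + 0.3571)^2
FOC: (2*8 + 1.0)*x = -11 + 1.0*(-1.5659 - 0.3571)
x^{k+1} = -0.7602
Step 2: z-update.
Minimize 3*z^2 + 9*z + (1.0/2)*(-0.7602 - z + 0.3571)^2
FOC: (2*3 + 1.0)*z = -9 + 1.0*(-0.7602 + 0.3571)
z^{k+1} = -1.3433
Step 3: u-update.
u^{k+1} = 0.3571 - 0.7602 + 1.3433 = 0.9402
Step 4: Primal residual = |-0.7602 + 1.3433| = 0.5831


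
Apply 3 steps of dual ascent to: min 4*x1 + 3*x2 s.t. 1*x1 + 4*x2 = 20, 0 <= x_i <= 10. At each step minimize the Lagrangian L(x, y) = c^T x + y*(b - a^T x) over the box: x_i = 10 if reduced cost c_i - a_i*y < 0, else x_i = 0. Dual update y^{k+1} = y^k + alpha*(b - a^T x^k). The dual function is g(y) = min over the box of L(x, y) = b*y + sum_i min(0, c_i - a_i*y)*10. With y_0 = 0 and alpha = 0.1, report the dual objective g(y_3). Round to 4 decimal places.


Dual ascent for LP: min 4*x1 + 3*x2, 1*x1 + 4*x2 = 20, 0 <= x_i <= 10
Step 1: y^k = 0.0, reduced costs: (4.0, 3.0)
  x^k = (0.0, 0.0), subgradient = b - a^T x = 20.0
  y^{k+1} = 0.0 + 0.1*20.0 = 2.0
Step 2: y^k = 2.0, reduced costs: (2.0, -5.0)
  x^k = (0.0, 10.0), subgradient = b - a^T x = -20.0
  y^{k+1} = 2.0 + 0.1*-20.0 = 0.0
Step 3: y^k = 0.0, reduced costs: (4.0, 3.0)
  x^k = (0.0, 0.0), subgradient = b - a^T x = 20.0
  y^{k+1} = 0.0 + 0.1*20.0 = 2.0
Dual objective at y_3 = 2.0: reduced costs (2.0, -5.0), box minimizer x = (0.0, 10.0)
g(y_3) = b*y + (c1 - a1*y)*x1 + (c2 - a2*y)*x2 = 20*2.0 + 2.0*0.0 + (-5.0)*10.0 = 40.0 + 0.0 - 50.0 = -10.0


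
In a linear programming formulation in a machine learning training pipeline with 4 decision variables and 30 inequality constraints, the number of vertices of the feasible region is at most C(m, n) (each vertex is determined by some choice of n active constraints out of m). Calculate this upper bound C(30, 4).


Each vertex corresponds to some choice of n active constraints out of m, so the number of vertices is at most C(m, n) = m! / (n!(m-n)!).
m = 30, n = 4
Numerator: 30 * 29 * 28 * 27
Denominator: 4! = 24
C(30, 4) = 27405


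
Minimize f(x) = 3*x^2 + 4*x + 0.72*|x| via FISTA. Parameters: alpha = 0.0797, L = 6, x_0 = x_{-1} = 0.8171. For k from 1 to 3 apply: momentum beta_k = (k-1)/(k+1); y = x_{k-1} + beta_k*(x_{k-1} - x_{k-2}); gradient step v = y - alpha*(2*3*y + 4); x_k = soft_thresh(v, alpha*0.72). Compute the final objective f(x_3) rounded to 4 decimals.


FISTA on f(x) = 3*x^2 + 4*x + 0.72*|x|
L = 6, alpha = 0.0797
Iteration 1: beta = 0.0, y = 0.8171 + 0.0*(0.8171 - 0.8171) = 0.8171
  grad(y) = 8.9026, v = y - alpha*grad = 0.1076
  prox(v) = soft_thresh(0.1076, 0.0574) = 0.0502
Iteration 2: beta = 0.3333, y = 0.0502 + 0.3333*(0.0502 - 0.8171) = -0.2055
  grad(y) = 2.7672, v = y - alpha*grad = -0.426
  prox(v) = soft_thresh(-0.426, 0.0574) = -0.3686
Iteration 3: beta = 0.5, y = -0.3686 + 0.5*(-0.3686 - 0.0502) = -0.578
  grad(y) = 0.5318, v = y - alpha*grad = -0.6204
  prox(v) = soft_thresh(-0.6204, 0.0574) = -0.563
f(x_3) = 3*(-0.563)^2 + 4*(-0.563) + 0.72*|-0.563| = -0.8957


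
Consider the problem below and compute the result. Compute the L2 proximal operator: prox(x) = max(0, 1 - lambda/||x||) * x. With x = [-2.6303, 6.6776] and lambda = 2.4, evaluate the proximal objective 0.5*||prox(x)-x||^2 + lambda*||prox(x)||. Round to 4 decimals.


Step 1: Compute ||x||.
||x|| = 7.177
Step 2: Compute scaling factor.
scale = max(0, 1 - 2.4/7.177) = 0.6656
Step 3: prox(x) = [-1.7507, 4.4446]
||prox(x)|| = 4.777
Step 4: Proximal objective.
0.5*||prox-x||^2 = 2.88
lambda*||prox|| = 11.4648
Total = 14.3447


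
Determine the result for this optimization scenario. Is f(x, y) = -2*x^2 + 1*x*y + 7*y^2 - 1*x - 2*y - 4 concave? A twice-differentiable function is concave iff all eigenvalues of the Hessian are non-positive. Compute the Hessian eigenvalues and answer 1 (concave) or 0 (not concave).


The Hessian of f(x,y) = -2*x^2 + 1*x*y + 7*y^2 - 1*x - 2*y - 4 is:
H = [[-4, 1], [1, 14]]
Trace = -4 + 14 = 10
Determinant = -4*14 - (1)^2 = -57
Discriminant = (10)^2 - 4*-57 = 328.0
Eigenvalues: lambda_1 = -4.0554, lambda_2 = 14.0554
The function is not concave.

0


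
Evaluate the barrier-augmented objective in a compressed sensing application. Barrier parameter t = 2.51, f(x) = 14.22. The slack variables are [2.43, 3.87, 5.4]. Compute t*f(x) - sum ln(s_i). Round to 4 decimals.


Step 1: Compute log-barrier.
ln values: [0.8879, 1.3533, 1.6864]
phi = -(0.8879 + 1.3533 + 1.6864) = -3.9275
Step 2: Compute augmented objective.
t*f(x) = 2.51*14.22 = 35.6922
Total = 35.6922 - 3.9275 = 31.7647


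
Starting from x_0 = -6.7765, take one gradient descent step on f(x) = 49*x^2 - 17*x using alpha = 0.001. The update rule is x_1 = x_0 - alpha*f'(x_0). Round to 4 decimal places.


We compute the gradient at x_0 and apply the update.
f'(x) = 98*x - 17
f'(-6.7765) = 98*-6.7765 - 17 = -681.097
x_1 = -6.7765 - 0.001*-681.097 = -6.0954


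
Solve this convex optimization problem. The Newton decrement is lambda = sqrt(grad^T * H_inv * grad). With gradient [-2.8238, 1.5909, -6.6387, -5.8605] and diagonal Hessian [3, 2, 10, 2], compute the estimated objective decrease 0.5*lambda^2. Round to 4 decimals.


Step 1: H is diagonal, so H^(-1) * g = [-0.9413, 0.7955, -0.6639, -2.9303].
Step 2: g^T H^(-1) g = sum_i g_i^2 / H_ii
  = (-2.8238)^2/3 + (1.5909)^2/2 + (-6.6387)^2/10 + (-5.8605)^2/2
  = 2.6579 + 1.2655 + 4.4072 + 17.1727 = 25.5034
Step 3: Objective decrease = 0.5 * g^T H^(-1) g = 12.7517


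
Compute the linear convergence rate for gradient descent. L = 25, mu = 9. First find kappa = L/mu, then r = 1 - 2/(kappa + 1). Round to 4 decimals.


Step 1: Compute the condition number.
kappa = L/mu = 25/9 = 2.7778
Step 2: Compute the convergence rate.
r = 1 - 2/(kappa + 1) = 1 - 2*mu/(L + mu) = (L - mu)/(L + mu) = 16/34 = 0.4706


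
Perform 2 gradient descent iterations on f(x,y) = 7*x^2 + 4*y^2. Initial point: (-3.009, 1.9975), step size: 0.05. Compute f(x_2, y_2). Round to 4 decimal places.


Gradient descent on f(x,y) = 7*x^2 + 4*y^2.
Starting point: (-3.009, 1.9975), alpha = 0.05
Step 1: grad_x = 2*7*-3.009 = -42.126, grad_y = 2*4*1.9975 = 15.98
  x_1 = -3.009 - 0.05*-42.126 = -0.9027
  y_1 = 1.9975 - 0.05*15.98 = 1.1985
Step 2: grad_x = 2*7*-0.9027 = -12.6378, grad_y = 2*4*1.1985 = 9.588
  x_2 = -0.9027 - 0.05*-12.6378 = -0.2708
  y_2 = 1.1985 - 0.05*9.588 = 0.7191
f(-0.2708, 0.7191) = 7*(-0.2708)^2 + 4*0.7191^2 = 2.5818


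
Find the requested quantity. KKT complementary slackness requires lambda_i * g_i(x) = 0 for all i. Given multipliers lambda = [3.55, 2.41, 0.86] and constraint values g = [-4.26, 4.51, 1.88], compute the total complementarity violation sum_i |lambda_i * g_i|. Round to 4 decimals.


KKT complementary slackness check:
lambda_1 * g_1 = 3.55 * -4.26 = -15.123
lambda_2 * g_2 = 2.41 * 4.51 = 10.8691
lambda_3 * g_3 = 0.86 * 1.88 = 1.6168
Total violation = 15.123 + 10.8691 + 1.6168 = 27.6089


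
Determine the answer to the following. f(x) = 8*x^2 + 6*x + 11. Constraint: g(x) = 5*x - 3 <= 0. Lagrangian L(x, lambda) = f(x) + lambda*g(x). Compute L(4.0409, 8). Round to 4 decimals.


Step 1: Evaluate f(x).
f(4.0409) = 8*4.0409^2 + 6*4.0409 + 11 = 165.8764
Step 2: Evaluate g(x).
g(4.0409) = 5*4.0409 - 3 = 17.2045
Step 3: Compute Lagrangian.
L = 165.8764 + 8*17.2045 = 303.5124


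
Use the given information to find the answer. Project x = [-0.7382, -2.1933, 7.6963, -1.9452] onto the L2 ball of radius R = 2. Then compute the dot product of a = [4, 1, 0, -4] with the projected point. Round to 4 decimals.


Step 1: Compute ||x|| (intermediates to 6 decimals).
||x|| = sqrt((-0.7382)^2 + (-2.1933)^2 + 7.6963^2 + (-1.9452)^2) = 8.268757
Step 2: Project.
Since ||x|| > R, scale = R/||x|| = 2/8.268757 = 0.241874, proj(x) = scale * x
proj(x) = [-0.178551, -0.530502, 1.861535, -0.470493]
Step 3: Dot product.
a^T * proj(x) = 4*(-0.178551) + 1*(-0.530502) + 0*1.861535 - 4*(-0.470493) = 0.6373


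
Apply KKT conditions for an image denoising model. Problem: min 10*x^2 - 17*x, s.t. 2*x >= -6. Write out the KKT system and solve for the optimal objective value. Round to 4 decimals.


Step 1: Try lambda = 0 (constraint inactive).
Stationarity: 2*10*x - 17 = 0
x* = 17/(2*10) = 0.85
Check constraint: 2*0.85 = 1.7 >= -6 -- satisfied.
Step 2: Compute optimal value.
f(x*) = 10*0.85^2 - 17*0.85 = -7.225


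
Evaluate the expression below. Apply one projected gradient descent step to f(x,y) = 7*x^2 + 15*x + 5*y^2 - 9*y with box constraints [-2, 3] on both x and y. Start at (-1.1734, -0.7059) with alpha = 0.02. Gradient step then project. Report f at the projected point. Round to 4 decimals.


Step 1: Compute gradient at (-1.1734, -0.7059).
grad_x = 2*7*-1.1734 + 15 = -1.4276
grad_y = 2*5*-0.7059 - 9 = -16.059
Step 2: Gradient step.
x_raw = -1.1734 - 0.02*-1.4276 = -1.1448
y_raw = -0.7059 - 0.02*-16.059 = -0.3847
Step 3: Project onto [-2, 3].
x_proj = clip(-1.1448) = -1.1448
y_proj = clip(-0.3847) = -0.3847
Step 4: Evaluate f.
f(-1.1448, -0.3847) = -3.7955


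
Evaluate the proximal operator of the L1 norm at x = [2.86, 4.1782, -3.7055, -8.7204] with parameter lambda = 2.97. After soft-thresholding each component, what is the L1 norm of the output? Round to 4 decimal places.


Soft-thresholding with lambda = 2.97:
prox(2.86) = sign(2.86)*max(|2.86| - 2.97, 0) = 0.0
prox(4.1782) = sign(4.1782)*max(|4.1782| - 2.97, 0) = 1.2082
prox(-3.7055) = sign(-3.7055)*max(|-3.7055| - 2.97, 0) = -0.7355
prox(-8.7204) = sign(-8.7204)*max(|-8.7204| - 2.97, 0) = -5.7504
prox(x) = [0.0, 1.2082, -0.7355, -5.7504]
||prox(x)||_1 = 0.0 + 1.2082 + 0.7355 + 5.7504 = 7.6941


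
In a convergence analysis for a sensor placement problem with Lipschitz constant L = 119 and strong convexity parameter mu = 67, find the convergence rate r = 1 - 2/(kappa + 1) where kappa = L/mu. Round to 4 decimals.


Step 1: Compute the condition number.
kappa = L/mu = 119/67 = 1.7761
Step 2: Compute the convergence rate.
r = 1 - 2/(kappa + 1) = 1 - 2*mu/(L + mu) = (L - mu)/(L + mu) = 52/186 = 0.2796


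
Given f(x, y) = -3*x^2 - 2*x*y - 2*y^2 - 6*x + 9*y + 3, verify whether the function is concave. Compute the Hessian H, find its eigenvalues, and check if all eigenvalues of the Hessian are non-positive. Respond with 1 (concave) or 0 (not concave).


The Hessian of f(x,y) = -3*x^2 - 2*x*y - 2*y^2 - 6*x + 9*y + 3 is:
H = [[-6, -2], [-2, -4]]
Trace = -6 - 4 = -10
Determinant = -6*-4 - (-2)^2 = 20
Discriminant = (-10)^2 - 4*20 = 20.0
Eigenvalues: lambda_1 = -7.2361, lambda_2 = -2.7639
The function is concave.

1


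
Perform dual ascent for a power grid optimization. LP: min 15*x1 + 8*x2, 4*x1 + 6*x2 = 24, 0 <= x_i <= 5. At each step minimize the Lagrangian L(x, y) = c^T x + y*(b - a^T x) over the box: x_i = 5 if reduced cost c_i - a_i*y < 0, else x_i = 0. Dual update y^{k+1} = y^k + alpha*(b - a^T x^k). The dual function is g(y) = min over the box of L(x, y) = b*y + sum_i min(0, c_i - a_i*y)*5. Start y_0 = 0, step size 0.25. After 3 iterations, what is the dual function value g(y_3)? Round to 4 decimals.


Dual ascent for LP: min 15*x1 + 8*x2, 4*x1 + 6*x2 = 24, 0 <= x_i <= 5
Step 1: y^k = 0.0, reduced costs: (15.0, 8.0)
  x^k = (0.0, 0.0), subgradient = b - a^T x = 24.0
  y^{k+1} = 0.0 + 0.25*24.0 = 6.0
Step 2: y^k = 6.0, reduced costs: (-9.0, -28.0)
  x^k = (5.0, 5.0), subgradient = b - a^T x = -26.0
  y^{k+1} = 6.0 + 0.25*-26.0 = -0.5
Step 3: y^k = -0.5, reduced costs: (17.0, 11.0)
  x^k = (0.0, 0.0), subgradient = b - a^T x = 24.0
  y^{k+1} = -0.5 + 0.25*24.0 = 5.5
Dual objective at y_3 = 5.5: reduced costs (-7.0, -25.0), box minimizer x = (5.0, 5.0)
g(y_3) = b*y + (c1 - a1*y)*x1 + (c2 - a2*y)*x2 = 24*5.5 + (-7.0)*5.0 + (-25.0)*5.0 = 132.0 - 35.0 - 125.0 = -28.0


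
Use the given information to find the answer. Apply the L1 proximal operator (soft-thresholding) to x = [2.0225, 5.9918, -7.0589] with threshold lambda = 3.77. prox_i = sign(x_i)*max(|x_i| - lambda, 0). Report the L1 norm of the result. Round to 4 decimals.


Soft-thresholding with lambda = 3.77:
prox(2.0225) = sign(2.0225)*max(|2.0225| - 3.77, 0) = 0.0
prox(5.9918) = sign(5.9918)*max(|5.9918| - 3.77, 0) = 2.2218
prox(-7.0589) = sign(-7.0589)*max(|-7.0589| - 3.77, 0) = -3.2889
prox(x) = [0.0, 2.2218, -3.2889]
||prox(x)||_1 = 0.0 + 2.2218 + 3.2889 = 5.5107


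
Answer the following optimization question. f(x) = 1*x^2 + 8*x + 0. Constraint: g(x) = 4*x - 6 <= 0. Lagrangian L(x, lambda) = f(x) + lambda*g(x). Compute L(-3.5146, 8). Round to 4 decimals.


Step 1: Evaluate f(x).
f(-3.5146) = 1*(-3.5146)^2 + 8*(-3.5146) + 0 = -15.7644
Step 2: Evaluate g(x).
g(-3.5146) = 4*-3.5146 - 6 = -20.0584
Step 3: Compute Lagrangian.
L = -15.7644 + 8*-20.0584 = -176.2316


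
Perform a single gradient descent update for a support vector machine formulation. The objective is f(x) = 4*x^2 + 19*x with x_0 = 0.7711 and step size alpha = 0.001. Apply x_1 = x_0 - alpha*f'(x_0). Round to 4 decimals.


We compute the gradient at x_0 and apply the update.
f'(x) = 8*x + 19
f'(0.7711) = 8*0.7711 + 19 = 25.1688
x_1 = 0.7711 - 0.001*25.1688 = 0.7459


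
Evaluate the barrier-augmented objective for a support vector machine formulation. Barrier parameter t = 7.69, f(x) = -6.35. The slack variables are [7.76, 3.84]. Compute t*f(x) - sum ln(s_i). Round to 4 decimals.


Step 1: Compute log-barrier.
ln values: [2.049, 1.3455]
phi = -(2.049 + 1.3455) = -3.3945
Step 2: Compute augmented objective.
t*f(x) = 7.69*-6.35 = -48.8315
Total = -48.8315 - 3.3945 = -52.226


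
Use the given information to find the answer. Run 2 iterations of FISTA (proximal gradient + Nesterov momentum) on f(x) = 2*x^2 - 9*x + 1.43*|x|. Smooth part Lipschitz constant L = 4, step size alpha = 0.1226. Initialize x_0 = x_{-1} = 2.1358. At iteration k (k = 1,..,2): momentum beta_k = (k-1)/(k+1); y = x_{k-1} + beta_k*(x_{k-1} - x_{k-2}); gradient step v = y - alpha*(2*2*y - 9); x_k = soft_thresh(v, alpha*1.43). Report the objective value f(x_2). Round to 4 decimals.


FISTA on f(x) = 2*x^2 - 9*x + 1.43*|x|
L = 4, alpha = 0.1226
Iteration 1: beta = 0.0, y = 2.1358 + 0.0*(2.1358 - 2.1358) = 2.1358
  grad(y) = -0.4568, v = y - alpha*grad = 2.1918
  prox(v) = soft_thresh(2.1918, 0.1753) = 2.0165
Iteration 2: beta = 0.3333, y = 2.0165 + 0.3333*(2.0165 - 2.1358) = 1.9767
  grad(y) = -1.0931, v = y - alpha*grad = 2.1107
  prox(v) = soft_thresh(2.1107, 0.1753) = 1.9354
f(x_2) = 2*1.9354^2 - 9*1.9354 + 1.43*|1.9354| = -7.1594


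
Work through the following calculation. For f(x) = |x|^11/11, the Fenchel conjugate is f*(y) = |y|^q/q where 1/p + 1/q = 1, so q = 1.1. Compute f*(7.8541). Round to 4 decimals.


The conjugate exponent q satisfies 1/p + 1/q = 1.
p = 11, so q = 11/(11 - 1) = 1.1
|y|^q = 7.8541^1.1 = 9.6518
f*(7.8541) = 9.6518 / 1.1 = 8.7743


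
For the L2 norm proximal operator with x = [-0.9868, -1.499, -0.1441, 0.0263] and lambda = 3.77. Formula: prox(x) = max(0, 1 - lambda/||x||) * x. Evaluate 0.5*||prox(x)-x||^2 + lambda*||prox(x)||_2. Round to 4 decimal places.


Step 1: Compute ||x||.
||x|| = 1.8006
Step 2: Compute scaling factor.
scale = max(0, 1 - 3.77/1.8006) = 0.0
Step 3: prox(x) = [-0.0, -0.0, -0.0, 0.0]
||prox(x)|| = 0.0
Step 4: Proximal objective.
0.5*||prox-x||^2 = 1.6211
lambda*||prox|| = 0.0
Total = 1.6211


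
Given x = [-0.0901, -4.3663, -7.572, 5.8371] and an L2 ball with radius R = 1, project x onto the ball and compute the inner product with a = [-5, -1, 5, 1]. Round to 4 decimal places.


Step 1: Compute ||x|| (intermediates to 6 decimals).
||x|| = sqrt((-0.0901)^2 + (-4.3663)^2 + (-7.572)^2 + 5.8371^2) = 10.510928
Step 2: Project.
Since ||x|| > R, scale = R/||x|| = 1/10.510928 = 0.095139, proj(x) = scale * x
proj(x) = [-0.008572, -0.415405, -0.720393, 0.555336]
Step 3: Dot product.
a^T * proj(x) = -5*(-0.008572) - 1*(-0.415405) + 5*(-0.720393) + 1*0.555336 = -2.5884


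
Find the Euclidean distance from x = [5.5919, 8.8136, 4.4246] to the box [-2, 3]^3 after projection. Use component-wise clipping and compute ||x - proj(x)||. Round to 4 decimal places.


Project each component onto [-2, 3].
clip(5.5919) = 3.0, clip(8.8136) = 3.0, clip(4.4246) = 3.0
Projection = [3.0, 3.0, 3.0]
Squared diffs: [6.7179, 33.7979, 2.0295]
Distance = sqrt(42.5453) = 6.5227


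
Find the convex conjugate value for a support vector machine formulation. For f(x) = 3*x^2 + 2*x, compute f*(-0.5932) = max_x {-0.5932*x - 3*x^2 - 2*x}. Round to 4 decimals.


f*(y) = sup_x {y*x - a*x^2 - b*x} = sup_x {(y-b)*x - a*x^2}
FOC: (y - b) - 2a*x = 0 => x* = (y - b)/(2a)
x* = (-0.5932 - 2)/(2*3) = -0.4322
f*(-0.5932) = (y-b)^2/(4a) = (-0.5932 - 2)^2/(4*3)
= 6.7247/12 = 0.5604


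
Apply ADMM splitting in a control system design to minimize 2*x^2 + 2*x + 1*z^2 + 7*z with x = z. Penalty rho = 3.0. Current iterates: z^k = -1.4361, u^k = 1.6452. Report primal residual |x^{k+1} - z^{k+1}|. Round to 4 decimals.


ADMM iteration with rho = 3.0, z^k = -1.4361, u^k = 1.6452
Step 1: x-update.
Minimize 2*x^2 + 2*x + (3.0/2)*(x + 1.4361 + 1.6452)^2
FOC: (2*2 + 3.0)*x = -2 + 3.0*(-1.4361 - 1.6452)
x^{k+1} = -1.6063
Step 2: z-update.
Minimize 1*z^2 + 7*z + (3.0/2)*(-1.6063 - z + 1.6452)^2
FOC: (2*1 + 3.0)*z = -7 + 3.0*(-1.6063 + 1.6452)
z^{k+1} = -1.3766
Step 3: u-update.
u^{k+1} = 1.6452 - 1.6063 + 1.3766 = 1.4156
Step 4: Primal residual = |-1.6063 + 1.3766| = 0.2296


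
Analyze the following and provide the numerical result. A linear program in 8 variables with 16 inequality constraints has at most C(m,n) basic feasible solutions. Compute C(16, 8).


Each vertex corresponds to some choice of n active constraints out of m, so the number of vertices is at most C(m, n) = m! / (n!(m-n)!).
m = 16, n = 8
Numerator: 16 * 15 * 14 * 13 * 12 * 11 * 10 * 9
Denominator: 8! = 40320
C(16, 8) = 12870


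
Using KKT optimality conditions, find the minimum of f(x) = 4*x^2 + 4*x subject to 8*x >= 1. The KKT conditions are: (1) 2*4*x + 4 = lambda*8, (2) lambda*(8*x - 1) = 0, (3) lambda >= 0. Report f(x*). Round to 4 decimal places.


Step 1: Try lambda = 0 (constraint inactive).
x_unc = -4/(2*4) = -0.5
Check: 8*-0.5 = -4.0 < 1 -- violated!
Step 2: Constraint must be active: 8*x = 1
x* = 1/8 = 0.125
lambda = (2*4*0.125 + 4)/8 = 0.625
Step 3: Compute optimal value.
f(x*) = 4*0.125^2 + 4*0.125 = 0.5625


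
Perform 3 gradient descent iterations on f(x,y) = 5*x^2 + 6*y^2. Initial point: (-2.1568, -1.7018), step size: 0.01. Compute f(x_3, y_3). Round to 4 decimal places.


Gradient descent on f(x,y) = 5*x^2 + 6*y^2.
Starting point: (-2.1568, -1.7018), alpha = 0.01
Step 1: grad_x = 2*5*-2.1568 = -21.568, grad_y = 2*6*-1.7018 = -20.4216
  x_1 = -2.1568 - 0.01*-21.568 = -1.9411
  y_1 = -1.7018 - 0.01*-20.4216 = -1.4976
Step 2: grad_x = 2*5*-1.9411 = -19.4112, grad_y = 2*6*-1.4976 = -17.971
  x_2 = -1.9411 - 0.01*-19.4112 = -1.747
  y_2 = -1.4976 - 0.01*-17.971 = -1.3179
Step 3: grad_x = 2*5*-1.747 = -17.4701, grad_y = 2*6*-1.3179 = -15.8145
  x_3 = -1.747 - 0.01*-17.4701 = -1.5723
  y_3 = -1.3179 - 0.01*-15.8145 = -1.1597
f(-1.5723, -1.1597) = 5*(-1.5723)^2 + 6*(-1.1597)^2 = 20.4306


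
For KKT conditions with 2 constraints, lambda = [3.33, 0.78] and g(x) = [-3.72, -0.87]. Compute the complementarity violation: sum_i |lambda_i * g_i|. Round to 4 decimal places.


KKT complementary slackness check:
lambda_1 * g_1 = 3.33 * -3.72 = -12.3876
lambda_2 * g_2 = 0.78 * -0.87 = -0.6786
Total violation = 12.3876 + 0.6786 = 13.0662


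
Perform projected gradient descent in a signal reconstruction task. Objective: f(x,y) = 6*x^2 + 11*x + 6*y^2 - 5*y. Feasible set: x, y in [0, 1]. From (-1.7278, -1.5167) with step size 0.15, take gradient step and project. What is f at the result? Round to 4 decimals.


Step 1: Compute gradient at (-1.7278, -1.5167).
grad_x = 2*6*-1.7278 + 11 = -9.7336
grad_y = 2*6*-1.5167 - 5 = -23.2004
Step 2: Gradient step.
x_raw = -1.7278 - 0.15*-9.7336 = -0.2678
y_raw = -1.5167 - 0.15*-23.2004 = 1.9634
Step 3: Project onto [0, 1].
x_proj = clip(-0.2678) = 0.0
y_proj = clip(1.9634) = 1.0
Step 4: Evaluate f.
f(0.0, 1.0) = 1.0


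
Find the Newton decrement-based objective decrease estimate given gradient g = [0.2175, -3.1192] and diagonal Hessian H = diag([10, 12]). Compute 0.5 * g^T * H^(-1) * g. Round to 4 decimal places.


Step 1: H is diagonal, so H^(-1) * g = [0.0218, -0.2599].
Step 2: g^T H^(-1) g = sum_i g_i^2 / H_ii
  = (0.2175)^2/10 + (-3.1192)^2/12
  = 0.0047 + 0.8108 = 0.8155
Step 3: Objective decrease = 0.5 * g^T H^(-1) g = 0.4078


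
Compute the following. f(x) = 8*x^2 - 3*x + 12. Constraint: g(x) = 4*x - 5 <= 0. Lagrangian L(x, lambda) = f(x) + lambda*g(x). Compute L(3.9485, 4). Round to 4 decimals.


Step 1: Evaluate f(x).
f(3.9485) = 8*3.9485^2 - 3*3.9485 + 12 = 124.8797
Step 2: Evaluate g(x).
g(3.9485) = 4*3.9485 - 5 = 10.794
Step 3: Compute Lagrangian.
L = 124.8797 + 4*10.794 = 168.0557


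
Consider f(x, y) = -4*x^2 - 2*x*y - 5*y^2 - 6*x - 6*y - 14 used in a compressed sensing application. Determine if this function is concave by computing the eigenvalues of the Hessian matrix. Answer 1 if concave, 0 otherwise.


The Hessian of f(x,y) = -4*x^2 - 2*x*y - 5*y^2 - 6*x - 6*y - 14 is:
H = [[-8, -2], [-2, -10]]
Trace = -8 - 10 = -18
Determinant = -8*-10 - (-2)^2 = 76
Discriminant = (-18)^2 - 4*76 = 20.0
Eigenvalues: lambda_1 = -11.2361, lambda_2 = -6.7639
The function is concave.

1


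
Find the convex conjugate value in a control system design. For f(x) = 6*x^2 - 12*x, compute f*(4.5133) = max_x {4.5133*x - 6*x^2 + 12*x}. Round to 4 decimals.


f*(y) = sup_x {y*x - a*x^2 - b*x} = sup_x {(y-b)*x - a*x^2}
FOC: (y - b) - 2a*x = 0 => x* = (y - b)/(2a)
x* = (4.5133 + 12)/(2*6) = 1.3761
f*(4.5133) = (y-b)^2/(4a) = (4.5133 + 12)^2/(4*6)
= 272.6891/24 = 11.362


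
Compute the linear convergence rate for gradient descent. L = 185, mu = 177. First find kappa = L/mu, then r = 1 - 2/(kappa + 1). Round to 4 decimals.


Step 1: Compute the condition number.
kappa = L/mu = 185/177 = 1.0452
Step 2: Compute the convergence rate.
r = 1 - 2/(kappa + 1) = 1 - 2*mu/(L + mu) = (L - mu)/(L + mu) = 8/362 = 0.0221


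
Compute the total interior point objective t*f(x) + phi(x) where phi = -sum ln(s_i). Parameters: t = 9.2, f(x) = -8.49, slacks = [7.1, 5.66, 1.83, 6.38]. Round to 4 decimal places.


Step 1: Compute log-barrier.
ln values: [1.9601, 1.7334, 0.6043, 1.8532]
phi = -(1.9601 + 1.7334 + 0.6043 + 1.8532) = -6.151
Step 2: Compute augmented objective.
t*f(x) = 9.2*-8.49 = -78.108
Total = -78.108 - 6.151 = -84.259


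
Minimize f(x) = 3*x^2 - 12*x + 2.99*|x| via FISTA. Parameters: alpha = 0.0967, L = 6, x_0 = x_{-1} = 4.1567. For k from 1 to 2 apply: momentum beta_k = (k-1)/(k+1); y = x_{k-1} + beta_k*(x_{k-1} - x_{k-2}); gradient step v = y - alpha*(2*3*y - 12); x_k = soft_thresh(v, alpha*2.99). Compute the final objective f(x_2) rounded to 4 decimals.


FISTA on f(x) = 3*x^2 - 12*x + 2.99*|x|
L = 6, alpha = 0.0967
Iteration 1: beta = 0.0, y = 4.1567 + 0.0*(4.1567 - 4.1567) = 4.1567
  grad(y) = 12.9402, v = y - alpha*grad = 2.9054
  prox(v) = soft_thresh(2.9054, 0.2891) = 2.6162
Iteration 2: beta = 0.3333, y = 2.6162 + 0.3333*(2.6162 - 4.1567) = 2.1028
  grad(y) = 0.6166, v = y - alpha*grad = 2.0431
  prox(v) = soft_thresh(2.0431, 0.2891) = 1.754
f(x_2) = 3*1.754^2 - 12*1.754 + 2.99*|1.754| = -6.574


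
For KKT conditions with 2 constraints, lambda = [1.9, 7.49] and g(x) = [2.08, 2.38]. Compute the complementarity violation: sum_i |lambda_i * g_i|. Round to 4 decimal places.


KKT complementary slackness check:
lambda_1 * g_1 = 1.9 * 2.08 = 3.952
lambda_2 * g_2 = 7.49 * 2.38 = 17.8262
Total violation = 3.952 + 17.8262 = 21.7782


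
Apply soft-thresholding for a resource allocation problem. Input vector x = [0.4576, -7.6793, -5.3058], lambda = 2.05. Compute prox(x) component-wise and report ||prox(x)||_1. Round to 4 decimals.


Soft-thresholding with lambda = 2.05:
prox(0.4576) = sign(0.4576)*max(|0.4576| - 2.05, 0) = 0.0
prox(-7.6793) = sign(-7.6793)*max(|-7.6793| - 2.05, 0) = -5.6293
prox(-5.3058) = sign(-5.3058)*max(|-5.3058| - 2.05, 0) = -3.2558
prox(x) = [0.0, -5.6293, -3.2558]
||prox(x)||_1 = 0.0 + 5.6293 + 3.2558 = 8.8851


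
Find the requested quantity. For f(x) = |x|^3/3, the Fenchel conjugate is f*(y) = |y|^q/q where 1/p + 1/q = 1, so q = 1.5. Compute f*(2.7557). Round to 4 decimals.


The conjugate exponent q satisfies 1/p + 1/q = 1.
p = 3, so q = 3/(3 - 1) = 1.5
|y|^q = 2.7557^1.5 = 4.5745
f*(2.7557) = 4.5745 / 1.5 = 3.0497


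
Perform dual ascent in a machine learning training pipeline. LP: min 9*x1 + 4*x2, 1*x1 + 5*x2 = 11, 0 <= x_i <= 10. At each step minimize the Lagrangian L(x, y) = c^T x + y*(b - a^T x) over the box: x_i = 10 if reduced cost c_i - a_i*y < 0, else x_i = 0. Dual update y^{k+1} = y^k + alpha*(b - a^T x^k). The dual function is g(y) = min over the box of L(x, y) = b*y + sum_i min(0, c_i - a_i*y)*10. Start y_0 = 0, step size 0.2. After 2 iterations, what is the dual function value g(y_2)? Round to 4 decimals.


Dual ascent for LP: min 9*x1 + 4*x2, 1*x1 + 5*x2 = 11, 0 <= x_i <= 10
Step 1: y^k = 0.0, reduced costs: (9.0, 4.0)
  x^k = (0.0, 0.0), subgradient = b - a^T x = 11.0
  y^{k+1} = 0.0 + 0.2*11.0 = 2.2
Step 2: y^k = 2.2, reduced costs: (6.8, -7.0)
  x^k = (0.0, 10.0), subgradient = b - a^T x = -39.0
  y^{k+1} = 2.2 + 0.2*-39.0 = -5.6
Dual objective at y_2 = -5.6: reduced costs (14.6, 32.0), box minimizer x = (0.0, 0.0)
g(y_2) = b*y + (c1 - a1*y)*x1 + (c2 - a2*y)*x2 = 11*(-5.6) + 14.6*0.0 + 32.0*0.0 = -61.6 + 0.0 + 0.0 = -61.6


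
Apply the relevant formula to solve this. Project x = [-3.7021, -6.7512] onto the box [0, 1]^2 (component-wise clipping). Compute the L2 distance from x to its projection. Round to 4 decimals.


Project each component onto [0, 1].
clip(-3.7021) = 0.0, clip(-6.7512) = 0.0
Projection = [0.0, 0.0]
Squared diffs: [13.7055, 45.5787]
Distance = sqrt(59.2842) = 7.6996


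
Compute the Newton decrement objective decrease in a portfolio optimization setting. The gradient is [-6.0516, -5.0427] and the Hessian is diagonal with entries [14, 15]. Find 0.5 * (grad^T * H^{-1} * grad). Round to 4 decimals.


Step 1: H is diagonal, so H^(-1) * g = [-0.4323, -0.3362].
Step 2: g^T H^(-1) g = sum_i g_i^2 / H_ii
  = (-6.0516)^2/14 + (-5.0427)^2/15
  = 2.6158 + 1.6953 = 4.3111
Step 3: Objective decrease = 0.5 * g^T H^(-1) g = 2.1556


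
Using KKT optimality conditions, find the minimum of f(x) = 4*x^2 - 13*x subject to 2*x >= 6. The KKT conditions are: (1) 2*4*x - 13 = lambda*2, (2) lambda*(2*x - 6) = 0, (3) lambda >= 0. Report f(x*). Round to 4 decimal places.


Step 1: Try lambda = 0 (constraint inactive).
x_unc = 13/(2*4) = 1.625
Check: 2*1.625 = 3.25 < 6 -- violated!
Step 2: Constraint must be active: 2*x = 6
x* = 6/2 = 3.0
lambda = (2*4*3.0 - 13)/2 = 5.5
Step 3: Compute optimal value.
f(x*) = 4*3.0^2 - 13*3.0 = -3.0


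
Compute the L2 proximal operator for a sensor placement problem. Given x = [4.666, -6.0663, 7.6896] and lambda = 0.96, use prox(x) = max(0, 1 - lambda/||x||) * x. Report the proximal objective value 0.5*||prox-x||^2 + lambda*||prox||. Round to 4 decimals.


Step 1: Compute ||x||.
||x|| = 10.849
Step 2: Compute scaling factor.
scale = max(0, 1 - 0.96/10.849) = 0.9115
Step 3: prox(x) = [4.2531, -5.5295, 7.0092]
||prox(x)|| = 9.889
Step 4: Proximal objective.
0.5*||prox-x||^2 = 0.4608
lambda*||prox|| = 9.4934
Total = 9.9543


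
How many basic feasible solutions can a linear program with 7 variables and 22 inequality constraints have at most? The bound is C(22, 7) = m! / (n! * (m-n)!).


Each vertex corresponds to some choice of n active constraints out of m, so the number of vertices is at most C(m, n) = m! / (n!(m-n)!).
m = 22, n = 7
Numerator: 22 * 21 * 20 * 19 * 18 * 17 * 16
Denominator: 7! = 5040
C(22, 7) = 170544


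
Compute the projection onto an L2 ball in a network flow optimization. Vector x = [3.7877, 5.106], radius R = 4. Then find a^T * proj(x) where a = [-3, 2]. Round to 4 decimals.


Step 1: Compute ||x|| (intermediates to 6 decimals).
||x|| = sqrt(3.7877^2 + 5.106^2) = 6.357508
Step 2: Project.
Since ||x|| > R, scale = R/||x|| = 4/6.357508 = 0.629177, proj(x) = scale * x
proj(x) = [2.383134, 3.212578]
Step 3: Dot product.
a^T * proj(x) = -3*2.383134 + 2*3.212578 = -0.7242
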